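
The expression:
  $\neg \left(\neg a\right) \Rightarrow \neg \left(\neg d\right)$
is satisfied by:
  {d: True, a: False}
  {a: False, d: False}
  {a: True, d: True}


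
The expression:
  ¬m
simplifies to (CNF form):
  ¬m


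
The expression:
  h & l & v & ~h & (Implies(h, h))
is never true.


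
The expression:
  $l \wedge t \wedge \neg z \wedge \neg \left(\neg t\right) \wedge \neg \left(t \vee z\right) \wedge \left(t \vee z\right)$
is never true.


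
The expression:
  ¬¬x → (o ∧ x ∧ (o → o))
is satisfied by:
  {o: True, x: False}
  {x: False, o: False}
  {x: True, o: True}


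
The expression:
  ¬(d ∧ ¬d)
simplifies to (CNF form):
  True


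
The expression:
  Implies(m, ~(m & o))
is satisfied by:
  {m: False, o: False}
  {o: True, m: False}
  {m: True, o: False}


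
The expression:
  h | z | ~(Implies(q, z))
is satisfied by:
  {q: True, z: True, h: True}
  {q: True, z: True, h: False}
  {q: True, h: True, z: False}
  {q: True, h: False, z: False}
  {z: True, h: True, q: False}
  {z: True, h: False, q: False}
  {h: True, z: False, q: False}


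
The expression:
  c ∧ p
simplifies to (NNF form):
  c ∧ p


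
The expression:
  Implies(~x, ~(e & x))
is always true.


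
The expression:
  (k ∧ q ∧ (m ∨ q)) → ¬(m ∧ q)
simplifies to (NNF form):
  ¬k ∨ ¬m ∨ ¬q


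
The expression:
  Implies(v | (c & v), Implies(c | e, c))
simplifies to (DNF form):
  c | ~e | ~v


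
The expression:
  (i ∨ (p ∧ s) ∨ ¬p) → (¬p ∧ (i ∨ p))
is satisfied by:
  {i: True, p: False, s: False}
  {i: True, s: True, p: False}
  {p: True, s: False, i: False}


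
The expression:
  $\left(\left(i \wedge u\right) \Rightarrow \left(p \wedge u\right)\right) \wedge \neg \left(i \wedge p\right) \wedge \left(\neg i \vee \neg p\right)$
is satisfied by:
  {u: False, i: False, p: False}
  {p: True, u: False, i: False}
  {u: True, p: False, i: False}
  {p: True, u: True, i: False}
  {i: True, p: False, u: False}


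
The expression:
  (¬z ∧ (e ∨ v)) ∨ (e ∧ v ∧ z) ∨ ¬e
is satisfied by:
  {v: True, e: False, z: False}
  {e: False, z: False, v: False}
  {z: True, v: True, e: False}
  {z: True, e: False, v: False}
  {v: True, e: True, z: False}
  {e: True, v: False, z: False}
  {z: True, e: True, v: True}


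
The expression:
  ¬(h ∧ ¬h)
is always true.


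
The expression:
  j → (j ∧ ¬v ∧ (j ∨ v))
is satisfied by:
  {v: False, j: False}
  {j: True, v: False}
  {v: True, j: False}


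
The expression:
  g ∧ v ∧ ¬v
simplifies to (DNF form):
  False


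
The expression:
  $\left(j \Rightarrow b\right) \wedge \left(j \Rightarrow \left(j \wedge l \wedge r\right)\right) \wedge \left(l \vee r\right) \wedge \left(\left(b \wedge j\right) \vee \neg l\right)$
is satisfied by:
  {r: True, b: True, l: False, j: False}
  {r: True, b: False, l: False, j: False}
  {r: True, j: True, l: True, b: True}


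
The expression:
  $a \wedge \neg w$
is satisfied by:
  {a: True, w: False}


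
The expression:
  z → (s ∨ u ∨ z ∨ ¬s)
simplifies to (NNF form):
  True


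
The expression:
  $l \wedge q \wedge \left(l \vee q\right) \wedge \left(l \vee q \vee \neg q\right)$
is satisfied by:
  {q: True, l: True}


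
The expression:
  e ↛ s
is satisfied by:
  {e: True, s: False}


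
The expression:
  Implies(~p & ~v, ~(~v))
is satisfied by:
  {v: True, p: True}
  {v: True, p: False}
  {p: True, v: False}


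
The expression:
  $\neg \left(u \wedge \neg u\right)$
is always true.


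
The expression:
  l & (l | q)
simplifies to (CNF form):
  l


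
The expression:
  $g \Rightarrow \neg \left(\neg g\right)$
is always true.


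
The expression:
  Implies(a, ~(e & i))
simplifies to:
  ~a | ~e | ~i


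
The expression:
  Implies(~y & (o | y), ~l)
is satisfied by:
  {y: True, l: False, o: False}
  {l: False, o: False, y: False}
  {y: True, o: True, l: False}
  {o: True, l: False, y: False}
  {y: True, l: True, o: False}
  {l: True, y: False, o: False}
  {y: True, o: True, l: True}


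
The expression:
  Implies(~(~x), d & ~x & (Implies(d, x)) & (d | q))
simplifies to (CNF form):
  ~x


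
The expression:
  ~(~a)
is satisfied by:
  {a: True}


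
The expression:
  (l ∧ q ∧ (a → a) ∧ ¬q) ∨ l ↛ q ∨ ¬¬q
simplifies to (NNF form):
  l ∨ q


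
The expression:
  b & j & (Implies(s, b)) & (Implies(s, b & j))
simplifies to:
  b & j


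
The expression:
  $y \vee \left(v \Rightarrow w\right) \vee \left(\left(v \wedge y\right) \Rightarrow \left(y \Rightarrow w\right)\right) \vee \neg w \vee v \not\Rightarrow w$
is always true.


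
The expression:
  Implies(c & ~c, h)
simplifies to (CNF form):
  True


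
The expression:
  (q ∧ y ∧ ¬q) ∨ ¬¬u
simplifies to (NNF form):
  u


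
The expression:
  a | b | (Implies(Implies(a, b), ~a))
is always true.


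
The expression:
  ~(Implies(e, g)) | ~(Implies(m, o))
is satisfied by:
  {e: True, m: True, g: False, o: False}
  {e: True, m: False, g: False, o: False}
  {m: True, e: False, g: False, o: False}
  {e: True, o: True, m: True, g: False}
  {e: True, o: True, m: False, g: False}
  {e: True, g: True, m: True, o: False}
  {g: True, m: True, o: False, e: False}


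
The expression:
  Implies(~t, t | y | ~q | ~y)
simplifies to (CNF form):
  True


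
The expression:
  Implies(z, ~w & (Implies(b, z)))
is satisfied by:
  {w: False, z: False}
  {z: True, w: False}
  {w: True, z: False}


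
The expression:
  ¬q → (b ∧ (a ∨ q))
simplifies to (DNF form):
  q ∨ (a ∧ b)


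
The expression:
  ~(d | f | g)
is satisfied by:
  {g: False, d: False, f: False}


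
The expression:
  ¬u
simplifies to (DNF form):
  ¬u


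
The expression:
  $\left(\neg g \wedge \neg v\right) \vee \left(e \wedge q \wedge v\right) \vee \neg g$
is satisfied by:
  {q: True, e: True, v: True, g: False}
  {q: True, e: True, v: False, g: False}
  {q: True, v: True, e: False, g: False}
  {q: True, v: False, e: False, g: False}
  {e: True, v: True, q: False, g: False}
  {e: True, q: False, v: False, g: False}
  {e: False, v: True, q: False, g: False}
  {e: False, q: False, v: False, g: False}
  {q: True, g: True, e: True, v: True}


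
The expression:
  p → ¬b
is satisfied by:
  {p: False, b: False}
  {b: True, p: False}
  {p: True, b: False}


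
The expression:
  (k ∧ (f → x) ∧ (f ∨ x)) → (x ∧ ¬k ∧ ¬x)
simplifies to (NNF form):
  ¬k ∨ ¬x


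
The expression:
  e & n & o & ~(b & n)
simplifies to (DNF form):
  e & n & o & ~b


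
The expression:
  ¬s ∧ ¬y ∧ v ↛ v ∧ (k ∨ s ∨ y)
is never true.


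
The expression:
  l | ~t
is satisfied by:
  {l: True, t: False}
  {t: False, l: False}
  {t: True, l: True}


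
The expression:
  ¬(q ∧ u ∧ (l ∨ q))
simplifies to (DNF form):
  ¬q ∨ ¬u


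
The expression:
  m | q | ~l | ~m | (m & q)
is always true.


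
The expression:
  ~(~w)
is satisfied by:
  {w: True}


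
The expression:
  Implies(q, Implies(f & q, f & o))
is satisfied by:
  {o: True, q: False, f: False}
  {q: False, f: False, o: False}
  {f: True, o: True, q: False}
  {f: True, q: False, o: False}
  {o: True, q: True, f: False}
  {q: True, o: False, f: False}
  {f: True, q: True, o: True}


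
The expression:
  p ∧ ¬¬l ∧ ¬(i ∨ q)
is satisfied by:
  {p: True, l: True, q: False, i: False}


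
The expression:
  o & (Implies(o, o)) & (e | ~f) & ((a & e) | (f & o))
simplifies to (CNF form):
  e & o & (a | f)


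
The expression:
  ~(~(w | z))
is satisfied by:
  {z: True, w: True}
  {z: True, w: False}
  {w: True, z: False}


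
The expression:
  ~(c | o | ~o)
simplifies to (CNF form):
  False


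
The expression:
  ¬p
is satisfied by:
  {p: False}


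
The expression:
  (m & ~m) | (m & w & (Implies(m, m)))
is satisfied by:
  {m: True, w: True}


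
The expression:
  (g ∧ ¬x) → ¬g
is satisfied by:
  {x: True, g: False}
  {g: False, x: False}
  {g: True, x: True}


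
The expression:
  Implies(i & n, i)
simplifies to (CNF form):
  True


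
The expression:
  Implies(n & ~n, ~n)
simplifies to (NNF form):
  True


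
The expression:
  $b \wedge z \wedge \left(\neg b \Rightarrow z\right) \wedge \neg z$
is never true.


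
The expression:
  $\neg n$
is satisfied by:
  {n: False}


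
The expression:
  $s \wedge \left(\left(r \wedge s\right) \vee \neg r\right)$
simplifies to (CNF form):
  $s$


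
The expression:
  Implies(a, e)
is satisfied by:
  {e: True, a: False}
  {a: False, e: False}
  {a: True, e: True}


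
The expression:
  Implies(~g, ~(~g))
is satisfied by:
  {g: True}


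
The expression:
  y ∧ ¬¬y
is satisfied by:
  {y: True}


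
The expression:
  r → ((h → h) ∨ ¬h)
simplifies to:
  True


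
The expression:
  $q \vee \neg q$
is always true.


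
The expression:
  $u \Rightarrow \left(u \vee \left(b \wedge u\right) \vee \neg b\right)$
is always true.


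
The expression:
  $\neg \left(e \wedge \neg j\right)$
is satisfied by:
  {j: True, e: False}
  {e: False, j: False}
  {e: True, j: True}


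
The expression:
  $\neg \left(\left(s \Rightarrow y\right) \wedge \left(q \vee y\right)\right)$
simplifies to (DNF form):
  $\left(s \wedge \neg y\right) \vee \left(\neg q \wedge \neg y\right)$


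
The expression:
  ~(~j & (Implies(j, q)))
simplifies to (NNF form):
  j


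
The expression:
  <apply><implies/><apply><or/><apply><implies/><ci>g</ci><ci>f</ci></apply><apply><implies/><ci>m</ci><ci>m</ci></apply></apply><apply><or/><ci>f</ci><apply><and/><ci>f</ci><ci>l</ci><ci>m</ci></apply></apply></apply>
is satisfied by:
  {f: True}


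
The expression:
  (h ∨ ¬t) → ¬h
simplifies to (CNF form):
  ¬h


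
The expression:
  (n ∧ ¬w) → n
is always true.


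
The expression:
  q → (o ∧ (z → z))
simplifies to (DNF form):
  o ∨ ¬q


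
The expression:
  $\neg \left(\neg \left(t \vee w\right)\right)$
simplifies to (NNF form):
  $t \vee w$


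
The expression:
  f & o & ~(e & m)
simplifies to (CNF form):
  f & o & (~e | ~m)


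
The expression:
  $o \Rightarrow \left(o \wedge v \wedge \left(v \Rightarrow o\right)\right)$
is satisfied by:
  {v: True, o: False}
  {o: False, v: False}
  {o: True, v: True}


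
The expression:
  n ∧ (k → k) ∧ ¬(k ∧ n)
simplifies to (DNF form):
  n ∧ ¬k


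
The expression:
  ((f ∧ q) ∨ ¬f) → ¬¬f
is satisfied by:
  {f: True}


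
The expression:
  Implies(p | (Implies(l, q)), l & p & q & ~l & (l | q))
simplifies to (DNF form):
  l & ~p & ~q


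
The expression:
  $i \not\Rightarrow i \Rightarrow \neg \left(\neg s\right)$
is always true.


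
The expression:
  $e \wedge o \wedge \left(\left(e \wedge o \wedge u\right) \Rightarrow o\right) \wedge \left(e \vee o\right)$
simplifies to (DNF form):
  $e \wedge o$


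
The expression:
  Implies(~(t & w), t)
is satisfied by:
  {t: True}


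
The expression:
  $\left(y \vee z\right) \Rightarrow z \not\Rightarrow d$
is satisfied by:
  {d: False, z: False, y: False}
  {z: True, d: False, y: False}
  {y: True, z: True, d: False}
  {d: True, z: False, y: False}


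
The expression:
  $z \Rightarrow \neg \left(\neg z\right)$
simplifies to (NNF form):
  $\text{True}$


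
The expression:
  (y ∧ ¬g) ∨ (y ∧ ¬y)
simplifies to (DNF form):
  y ∧ ¬g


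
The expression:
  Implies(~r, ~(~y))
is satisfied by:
  {r: True, y: True}
  {r: True, y: False}
  {y: True, r: False}


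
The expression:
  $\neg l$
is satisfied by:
  {l: False}


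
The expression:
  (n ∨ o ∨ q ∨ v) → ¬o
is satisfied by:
  {o: False}


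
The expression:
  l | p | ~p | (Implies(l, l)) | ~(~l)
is always true.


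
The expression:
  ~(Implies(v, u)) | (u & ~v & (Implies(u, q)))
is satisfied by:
  {q: True, v: True, u: False}
  {v: True, u: False, q: False}
  {q: True, u: True, v: False}


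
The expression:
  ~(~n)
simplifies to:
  n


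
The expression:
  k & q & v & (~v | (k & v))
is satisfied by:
  {k: True, q: True, v: True}


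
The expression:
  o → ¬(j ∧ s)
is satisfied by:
  {s: False, o: False, j: False}
  {j: True, s: False, o: False}
  {o: True, s: False, j: False}
  {j: True, o: True, s: False}
  {s: True, j: False, o: False}
  {j: True, s: True, o: False}
  {o: True, s: True, j: False}


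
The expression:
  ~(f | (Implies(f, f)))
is never true.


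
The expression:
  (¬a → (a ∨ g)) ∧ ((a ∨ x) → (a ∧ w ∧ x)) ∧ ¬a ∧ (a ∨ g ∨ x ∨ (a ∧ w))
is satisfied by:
  {g: True, x: False, a: False}


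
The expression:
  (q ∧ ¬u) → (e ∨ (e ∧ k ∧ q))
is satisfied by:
  {u: True, e: True, q: False}
  {u: True, e: False, q: False}
  {e: True, u: False, q: False}
  {u: False, e: False, q: False}
  {u: True, q: True, e: True}
  {u: True, q: True, e: False}
  {q: True, e: True, u: False}


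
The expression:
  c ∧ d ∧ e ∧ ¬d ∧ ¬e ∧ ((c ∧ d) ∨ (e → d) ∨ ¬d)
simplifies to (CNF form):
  False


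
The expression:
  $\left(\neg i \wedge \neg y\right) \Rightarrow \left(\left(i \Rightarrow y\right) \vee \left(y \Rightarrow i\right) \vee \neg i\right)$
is always true.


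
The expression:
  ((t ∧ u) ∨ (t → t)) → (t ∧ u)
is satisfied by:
  {t: True, u: True}


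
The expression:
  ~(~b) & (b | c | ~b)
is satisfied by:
  {b: True}


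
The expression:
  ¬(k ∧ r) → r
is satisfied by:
  {r: True}


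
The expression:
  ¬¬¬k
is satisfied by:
  {k: False}


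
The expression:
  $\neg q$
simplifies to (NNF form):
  $\neg q$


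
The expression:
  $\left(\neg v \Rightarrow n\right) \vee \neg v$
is always true.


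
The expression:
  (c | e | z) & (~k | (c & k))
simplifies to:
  c | (e & ~k) | (z & ~k)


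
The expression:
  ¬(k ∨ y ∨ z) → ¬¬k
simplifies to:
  k ∨ y ∨ z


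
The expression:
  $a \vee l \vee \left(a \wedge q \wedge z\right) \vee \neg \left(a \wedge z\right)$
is always true.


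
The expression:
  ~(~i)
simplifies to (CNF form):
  i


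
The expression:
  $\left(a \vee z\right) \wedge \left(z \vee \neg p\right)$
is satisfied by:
  {z: True, a: True, p: False}
  {z: True, a: False, p: False}
  {z: True, p: True, a: True}
  {z: True, p: True, a: False}
  {a: True, p: False, z: False}


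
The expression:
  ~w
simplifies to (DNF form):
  ~w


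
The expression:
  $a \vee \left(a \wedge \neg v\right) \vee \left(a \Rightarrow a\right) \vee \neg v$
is always true.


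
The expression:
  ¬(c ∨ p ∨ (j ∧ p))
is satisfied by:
  {p: False, c: False}


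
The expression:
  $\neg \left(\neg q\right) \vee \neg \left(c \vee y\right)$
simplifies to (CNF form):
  $\left(q \vee \neg c\right) \wedge \left(q \vee \neg y\right)$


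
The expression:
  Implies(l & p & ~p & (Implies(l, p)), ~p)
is always true.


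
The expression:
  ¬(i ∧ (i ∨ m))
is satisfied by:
  {i: False}


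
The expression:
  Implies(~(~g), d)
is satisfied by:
  {d: True, g: False}
  {g: False, d: False}
  {g: True, d: True}


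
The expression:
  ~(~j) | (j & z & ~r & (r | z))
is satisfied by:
  {j: True}


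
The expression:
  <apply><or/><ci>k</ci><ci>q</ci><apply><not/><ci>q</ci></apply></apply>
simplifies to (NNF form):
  <true/>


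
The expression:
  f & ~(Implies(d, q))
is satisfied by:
  {d: True, f: True, q: False}


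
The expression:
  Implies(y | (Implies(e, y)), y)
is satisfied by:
  {y: True, e: True}
  {y: True, e: False}
  {e: True, y: False}


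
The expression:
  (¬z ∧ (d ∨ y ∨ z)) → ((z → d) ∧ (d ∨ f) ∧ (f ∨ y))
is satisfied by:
  {z: True, f: True, y: False, d: False}
  {d: True, z: True, f: True, y: False}
  {z: True, f: True, y: True, d: False}
  {d: True, z: True, f: True, y: True}
  {z: True, y: False, f: False, d: False}
  {z: True, d: True, y: False, f: False}
  {z: True, y: True, f: False, d: False}
  {z: True, d: True, y: True, f: False}
  {f: True, d: False, y: False, z: False}
  {d: True, f: True, y: False, z: False}
  {f: True, y: True, d: False, z: False}
  {d: True, f: True, y: True, z: False}
  {d: False, y: False, f: False, z: False}
  {d: True, y: True, f: False, z: False}


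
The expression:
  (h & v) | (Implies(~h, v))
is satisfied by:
  {v: True, h: True}
  {v: True, h: False}
  {h: True, v: False}


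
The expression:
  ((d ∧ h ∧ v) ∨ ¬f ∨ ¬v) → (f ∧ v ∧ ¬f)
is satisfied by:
  {f: True, v: True, h: False, d: False}
  {d: True, f: True, v: True, h: False}
  {h: True, f: True, v: True, d: False}


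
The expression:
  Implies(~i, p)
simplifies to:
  i | p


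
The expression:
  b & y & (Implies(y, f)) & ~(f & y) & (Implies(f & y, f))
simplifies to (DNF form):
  False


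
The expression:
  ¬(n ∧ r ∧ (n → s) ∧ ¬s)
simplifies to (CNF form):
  True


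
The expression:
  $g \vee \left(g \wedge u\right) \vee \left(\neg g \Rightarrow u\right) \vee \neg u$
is always true.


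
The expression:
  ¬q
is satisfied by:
  {q: False}


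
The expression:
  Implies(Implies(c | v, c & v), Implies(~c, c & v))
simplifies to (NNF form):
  c | v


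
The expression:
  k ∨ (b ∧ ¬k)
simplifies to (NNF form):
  b ∨ k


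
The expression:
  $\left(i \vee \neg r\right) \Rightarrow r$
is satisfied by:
  {r: True}


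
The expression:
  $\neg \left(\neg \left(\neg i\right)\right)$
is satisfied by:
  {i: False}


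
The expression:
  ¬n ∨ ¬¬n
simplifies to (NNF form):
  True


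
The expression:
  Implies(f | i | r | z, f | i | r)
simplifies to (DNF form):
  f | i | r | ~z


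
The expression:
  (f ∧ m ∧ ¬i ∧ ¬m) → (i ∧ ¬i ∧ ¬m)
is always true.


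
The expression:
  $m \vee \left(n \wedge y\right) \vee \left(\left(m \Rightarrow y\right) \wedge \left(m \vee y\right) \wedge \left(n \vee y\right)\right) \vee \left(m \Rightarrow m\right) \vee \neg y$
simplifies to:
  $\text{True}$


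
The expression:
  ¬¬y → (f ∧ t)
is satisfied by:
  {t: True, f: True, y: False}
  {t: True, f: False, y: False}
  {f: True, t: False, y: False}
  {t: False, f: False, y: False}
  {y: True, t: True, f: True}


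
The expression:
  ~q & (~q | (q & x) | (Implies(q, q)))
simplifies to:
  ~q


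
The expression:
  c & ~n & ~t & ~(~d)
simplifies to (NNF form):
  c & d & ~n & ~t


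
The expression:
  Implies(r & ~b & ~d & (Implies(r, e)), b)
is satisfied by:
  {b: True, d: True, e: False, r: False}
  {b: True, e: False, d: False, r: False}
  {d: True, b: False, e: False, r: False}
  {b: False, e: False, d: False, r: False}
  {r: True, b: True, d: True, e: False}
  {r: True, b: True, e: False, d: False}
  {r: True, d: True, b: False, e: False}
  {r: True, b: False, e: False, d: False}
  {b: True, e: True, d: True, r: False}
  {b: True, e: True, r: False, d: False}
  {e: True, d: True, r: False, b: False}
  {e: True, r: False, d: False, b: False}
  {b: True, e: True, r: True, d: True}
  {b: True, e: True, r: True, d: False}
  {e: True, r: True, d: True, b: False}


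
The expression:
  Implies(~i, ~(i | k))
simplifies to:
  i | ~k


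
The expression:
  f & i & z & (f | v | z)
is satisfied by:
  {z: True, i: True, f: True}


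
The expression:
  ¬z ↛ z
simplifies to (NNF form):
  True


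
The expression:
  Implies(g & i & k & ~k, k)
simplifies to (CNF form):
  True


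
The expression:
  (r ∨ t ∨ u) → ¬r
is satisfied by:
  {r: False}


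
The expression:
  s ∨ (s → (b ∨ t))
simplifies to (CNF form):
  True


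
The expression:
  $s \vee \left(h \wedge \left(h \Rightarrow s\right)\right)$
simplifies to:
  $s$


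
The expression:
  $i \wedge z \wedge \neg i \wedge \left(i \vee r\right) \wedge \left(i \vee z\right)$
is never true.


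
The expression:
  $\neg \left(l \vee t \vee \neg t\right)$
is never true.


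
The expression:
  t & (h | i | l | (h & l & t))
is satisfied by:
  {t: True, i: True, l: True, h: True}
  {t: True, i: True, l: True, h: False}
  {t: True, i: True, h: True, l: False}
  {t: True, i: True, h: False, l: False}
  {t: True, l: True, h: True, i: False}
  {t: True, l: True, h: False, i: False}
  {t: True, l: False, h: True, i: False}


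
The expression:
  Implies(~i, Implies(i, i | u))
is always true.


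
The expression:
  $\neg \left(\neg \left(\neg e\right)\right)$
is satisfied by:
  {e: False}


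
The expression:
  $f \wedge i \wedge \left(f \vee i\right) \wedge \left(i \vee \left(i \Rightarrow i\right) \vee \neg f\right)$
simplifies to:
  $f \wedge i$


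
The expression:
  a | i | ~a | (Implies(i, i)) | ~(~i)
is always true.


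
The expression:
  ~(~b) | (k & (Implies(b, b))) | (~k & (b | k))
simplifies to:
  b | k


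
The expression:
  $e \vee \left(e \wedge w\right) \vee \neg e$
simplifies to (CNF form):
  $\text{True}$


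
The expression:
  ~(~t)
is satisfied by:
  {t: True}


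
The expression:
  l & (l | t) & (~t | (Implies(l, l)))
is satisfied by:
  {l: True}


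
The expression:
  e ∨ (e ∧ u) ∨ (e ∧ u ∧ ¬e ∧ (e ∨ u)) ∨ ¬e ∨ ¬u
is always true.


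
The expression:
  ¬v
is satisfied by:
  {v: False}


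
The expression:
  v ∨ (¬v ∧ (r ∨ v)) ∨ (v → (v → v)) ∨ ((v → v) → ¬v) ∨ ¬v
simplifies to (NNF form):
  True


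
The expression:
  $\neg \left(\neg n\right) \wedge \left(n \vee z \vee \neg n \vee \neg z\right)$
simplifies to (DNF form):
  $n$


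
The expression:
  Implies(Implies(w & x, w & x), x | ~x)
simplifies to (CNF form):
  True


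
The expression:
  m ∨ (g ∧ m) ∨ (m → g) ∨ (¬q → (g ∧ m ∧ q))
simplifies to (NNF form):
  True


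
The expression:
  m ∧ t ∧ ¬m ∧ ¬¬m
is never true.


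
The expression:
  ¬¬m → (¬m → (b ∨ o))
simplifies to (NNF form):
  True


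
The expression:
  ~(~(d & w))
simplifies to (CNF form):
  d & w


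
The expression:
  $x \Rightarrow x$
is always true.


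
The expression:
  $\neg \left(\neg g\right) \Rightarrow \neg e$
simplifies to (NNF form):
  $\neg e \vee \neg g$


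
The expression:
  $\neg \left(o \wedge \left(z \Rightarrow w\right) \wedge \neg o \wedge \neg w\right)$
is always true.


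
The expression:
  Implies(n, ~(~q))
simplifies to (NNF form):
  q | ~n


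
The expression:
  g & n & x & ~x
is never true.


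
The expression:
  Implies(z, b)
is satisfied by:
  {b: True, z: False}
  {z: False, b: False}
  {z: True, b: True}


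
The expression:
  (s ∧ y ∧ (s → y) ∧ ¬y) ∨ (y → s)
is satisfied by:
  {s: True, y: False}
  {y: False, s: False}
  {y: True, s: True}


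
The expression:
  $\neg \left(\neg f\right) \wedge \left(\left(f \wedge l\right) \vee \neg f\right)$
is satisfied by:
  {f: True, l: True}


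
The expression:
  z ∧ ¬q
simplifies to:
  z ∧ ¬q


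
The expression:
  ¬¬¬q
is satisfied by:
  {q: False}


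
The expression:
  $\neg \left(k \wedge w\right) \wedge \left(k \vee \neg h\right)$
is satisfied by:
  {h: False, w: False, k: False}
  {k: True, h: False, w: False}
  {w: True, h: False, k: False}
  {k: True, h: True, w: False}


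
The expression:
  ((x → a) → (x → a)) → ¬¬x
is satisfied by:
  {x: True}


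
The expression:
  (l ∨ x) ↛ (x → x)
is never true.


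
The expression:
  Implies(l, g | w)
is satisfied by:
  {g: True, w: True, l: False}
  {g: True, l: False, w: False}
  {w: True, l: False, g: False}
  {w: False, l: False, g: False}
  {g: True, w: True, l: True}
  {g: True, l: True, w: False}
  {w: True, l: True, g: False}


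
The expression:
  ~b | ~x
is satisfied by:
  {x: False, b: False}
  {b: True, x: False}
  {x: True, b: False}


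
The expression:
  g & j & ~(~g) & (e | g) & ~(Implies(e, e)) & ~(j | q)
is never true.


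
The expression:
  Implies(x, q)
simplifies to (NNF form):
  q | ~x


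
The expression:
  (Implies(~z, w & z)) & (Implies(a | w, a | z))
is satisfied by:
  {z: True}


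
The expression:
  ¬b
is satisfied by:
  {b: False}


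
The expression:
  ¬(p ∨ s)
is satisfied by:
  {p: False, s: False}


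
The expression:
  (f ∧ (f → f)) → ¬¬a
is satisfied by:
  {a: True, f: False}
  {f: False, a: False}
  {f: True, a: True}


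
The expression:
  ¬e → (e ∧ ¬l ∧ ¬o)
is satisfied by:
  {e: True}


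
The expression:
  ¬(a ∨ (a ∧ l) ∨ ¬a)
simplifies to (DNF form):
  False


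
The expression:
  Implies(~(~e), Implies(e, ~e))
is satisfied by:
  {e: False}


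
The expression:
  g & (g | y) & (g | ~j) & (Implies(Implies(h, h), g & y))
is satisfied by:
  {g: True, y: True}


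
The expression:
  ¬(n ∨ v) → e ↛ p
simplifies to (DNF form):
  n ∨ v ∨ (e ∧ ¬p)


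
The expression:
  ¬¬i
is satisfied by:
  {i: True}


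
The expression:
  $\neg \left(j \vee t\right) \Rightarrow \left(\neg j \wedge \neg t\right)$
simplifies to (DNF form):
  $\text{True}$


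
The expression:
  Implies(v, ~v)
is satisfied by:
  {v: False}


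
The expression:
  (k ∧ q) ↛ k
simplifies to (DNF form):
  False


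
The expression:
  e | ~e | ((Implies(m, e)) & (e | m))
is always true.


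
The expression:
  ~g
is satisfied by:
  {g: False}


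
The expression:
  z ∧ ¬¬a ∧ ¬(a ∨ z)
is never true.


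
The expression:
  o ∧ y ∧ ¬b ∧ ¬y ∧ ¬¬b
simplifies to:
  False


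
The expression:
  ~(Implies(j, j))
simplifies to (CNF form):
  False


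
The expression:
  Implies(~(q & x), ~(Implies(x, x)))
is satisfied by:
  {x: True, q: True}


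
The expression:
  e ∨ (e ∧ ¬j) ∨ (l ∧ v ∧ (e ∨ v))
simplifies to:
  e ∨ (l ∧ v)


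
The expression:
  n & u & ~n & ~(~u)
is never true.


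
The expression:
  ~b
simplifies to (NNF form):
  ~b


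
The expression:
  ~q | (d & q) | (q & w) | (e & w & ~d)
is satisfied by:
  {d: True, w: True, q: False}
  {d: True, w: False, q: False}
  {w: True, d: False, q: False}
  {d: False, w: False, q: False}
  {d: True, q: True, w: True}
  {d: True, q: True, w: False}
  {q: True, w: True, d: False}


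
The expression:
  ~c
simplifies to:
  ~c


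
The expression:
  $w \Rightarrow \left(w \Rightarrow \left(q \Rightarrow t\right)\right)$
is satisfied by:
  {t: True, w: False, q: False}
  {w: False, q: False, t: False}
  {t: True, q: True, w: False}
  {q: True, w: False, t: False}
  {t: True, w: True, q: False}
  {w: True, t: False, q: False}
  {t: True, q: True, w: True}


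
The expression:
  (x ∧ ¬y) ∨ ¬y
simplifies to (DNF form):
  ¬y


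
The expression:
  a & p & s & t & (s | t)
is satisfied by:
  {t: True, p: True, a: True, s: True}


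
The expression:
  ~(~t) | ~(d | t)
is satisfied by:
  {t: True, d: False}
  {d: False, t: False}
  {d: True, t: True}


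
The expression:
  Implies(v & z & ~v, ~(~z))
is always true.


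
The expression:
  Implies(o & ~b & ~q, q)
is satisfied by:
  {b: True, q: True, o: False}
  {b: True, o: False, q: False}
  {q: True, o: False, b: False}
  {q: False, o: False, b: False}
  {b: True, q: True, o: True}
  {b: True, o: True, q: False}
  {q: True, o: True, b: False}


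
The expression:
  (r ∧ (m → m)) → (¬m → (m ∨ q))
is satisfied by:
  {q: True, m: True, r: False}
  {q: True, m: False, r: False}
  {m: True, q: False, r: False}
  {q: False, m: False, r: False}
  {r: True, q: True, m: True}
  {r: True, q: True, m: False}
  {r: True, m: True, q: False}


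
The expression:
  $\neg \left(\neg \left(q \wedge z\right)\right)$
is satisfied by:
  {z: True, q: True}


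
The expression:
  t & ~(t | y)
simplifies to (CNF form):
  False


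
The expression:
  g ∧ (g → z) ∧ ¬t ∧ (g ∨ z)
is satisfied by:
  {z: True, g: True, t: False}


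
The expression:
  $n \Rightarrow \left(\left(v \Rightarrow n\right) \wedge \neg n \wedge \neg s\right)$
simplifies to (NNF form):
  $\neg n$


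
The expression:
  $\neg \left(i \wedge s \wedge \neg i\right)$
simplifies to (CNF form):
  $\text{True}$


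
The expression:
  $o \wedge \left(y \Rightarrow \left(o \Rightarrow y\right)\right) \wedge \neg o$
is never true.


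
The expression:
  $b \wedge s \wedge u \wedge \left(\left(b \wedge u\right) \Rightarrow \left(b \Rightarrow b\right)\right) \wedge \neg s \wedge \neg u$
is never true.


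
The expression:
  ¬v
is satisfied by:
  {v: False}


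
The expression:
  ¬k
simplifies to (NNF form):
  ¬k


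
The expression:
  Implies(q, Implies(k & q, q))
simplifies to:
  True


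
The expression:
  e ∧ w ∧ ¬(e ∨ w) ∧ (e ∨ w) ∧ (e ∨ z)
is never true.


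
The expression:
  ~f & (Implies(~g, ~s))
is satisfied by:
  {g: True, s: False, f: False}
  {s: False, f: False, g: False}
  {g: True, s: True, f: False}


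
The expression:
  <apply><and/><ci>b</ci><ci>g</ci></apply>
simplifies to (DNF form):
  <apply><and/><ci>b</ci><ci>g</ci></apply>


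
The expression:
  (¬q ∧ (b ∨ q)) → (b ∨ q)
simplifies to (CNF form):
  True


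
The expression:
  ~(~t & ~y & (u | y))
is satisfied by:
  {y: True, t: True, u: False}
  {y: True, u: False, t: False}
  {t: True, u: False, y: False}
  {t: False, u: False, y: False}
  {y: True, t: True, u: True}
  {y: True, u: True, t: False}
  {t: True, u: True, y: False}


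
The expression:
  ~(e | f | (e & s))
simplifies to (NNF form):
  ~e & ~f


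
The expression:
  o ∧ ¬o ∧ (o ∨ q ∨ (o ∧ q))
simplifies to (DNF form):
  False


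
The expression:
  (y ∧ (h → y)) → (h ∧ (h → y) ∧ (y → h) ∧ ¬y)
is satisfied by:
  {y: False}


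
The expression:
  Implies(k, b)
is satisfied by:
  {b: True, k: False}
  {k: False, b: False}
  {k: True, b: True}


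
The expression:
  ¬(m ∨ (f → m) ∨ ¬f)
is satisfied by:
  {f: True, m: False}


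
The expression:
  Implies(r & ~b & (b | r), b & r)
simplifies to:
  b | ~r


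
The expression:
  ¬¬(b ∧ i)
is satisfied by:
  {i: True, b: True}


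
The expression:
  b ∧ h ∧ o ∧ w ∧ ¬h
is never true.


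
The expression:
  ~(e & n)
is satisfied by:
  {e: False, n: False}
  {n: True, e: False}
  {e: True, n: False}


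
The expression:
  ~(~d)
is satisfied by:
  {d: True}


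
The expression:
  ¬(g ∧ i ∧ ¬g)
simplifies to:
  True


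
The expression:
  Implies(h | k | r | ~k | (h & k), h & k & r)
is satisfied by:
  {r: True, h: True, k: True}


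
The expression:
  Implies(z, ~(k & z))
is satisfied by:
  {k: False, z: False}
  {z: True, k: False}
  {k: True, z: False}


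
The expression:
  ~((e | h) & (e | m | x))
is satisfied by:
  {e: False, m: False, h: False, x: False}
  {x: True, e: False, m: False, h: False}
  {m: True, x: False, e: False, h: False}
  {x: True, m: True, e: False, h: False}
  {h: True, x: False, e: False, m: False}


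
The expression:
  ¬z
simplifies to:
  ¬z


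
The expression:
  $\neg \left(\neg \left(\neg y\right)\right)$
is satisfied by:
  {y: False}


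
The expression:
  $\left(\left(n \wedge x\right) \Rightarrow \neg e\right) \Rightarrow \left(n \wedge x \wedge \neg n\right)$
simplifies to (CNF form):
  $e \wedge n \wedge x$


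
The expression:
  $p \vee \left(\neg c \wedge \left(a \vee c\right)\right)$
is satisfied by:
  {p: True, a: True, c: False}
  {p: True, a: False, c: False}
  {p: True, c: True, a: True}
  {p: True, c: True, a: False}
  {a: True, c: False, p: False}


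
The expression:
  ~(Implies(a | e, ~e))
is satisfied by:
  {e: True}


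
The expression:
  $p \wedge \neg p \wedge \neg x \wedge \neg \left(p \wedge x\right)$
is never true.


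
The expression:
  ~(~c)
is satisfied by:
  {c: True}


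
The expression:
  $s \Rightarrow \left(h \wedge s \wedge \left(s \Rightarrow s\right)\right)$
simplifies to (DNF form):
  $h \vee \neg s$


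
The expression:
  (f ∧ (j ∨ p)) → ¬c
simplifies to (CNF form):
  (¬c ∨ ¬f ∨ ¬j) ∧ (¬c ∨ ¬f ∨ ¬p)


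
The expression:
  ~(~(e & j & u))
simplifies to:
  e & j & u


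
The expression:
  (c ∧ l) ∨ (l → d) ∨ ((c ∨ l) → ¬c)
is always true.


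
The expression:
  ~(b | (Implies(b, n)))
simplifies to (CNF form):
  False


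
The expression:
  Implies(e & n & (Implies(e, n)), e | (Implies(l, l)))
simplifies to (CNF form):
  True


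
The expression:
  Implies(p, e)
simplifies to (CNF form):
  e | ~p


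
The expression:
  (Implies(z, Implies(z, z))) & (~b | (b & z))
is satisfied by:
  {z: True, b: False}
  {b: False, z: False}
  {b: True, z: True}


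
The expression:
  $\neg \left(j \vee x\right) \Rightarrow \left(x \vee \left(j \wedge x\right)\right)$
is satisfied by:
  {x: True, j: True}
  {x: True, j: False}
  {j: True, x: False}


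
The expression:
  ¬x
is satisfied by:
  {x: False}


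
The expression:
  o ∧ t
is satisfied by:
  {t: True, o: True}


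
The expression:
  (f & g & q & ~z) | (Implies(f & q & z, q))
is always true.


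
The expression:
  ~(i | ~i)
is never true.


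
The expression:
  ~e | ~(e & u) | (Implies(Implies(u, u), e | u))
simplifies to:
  True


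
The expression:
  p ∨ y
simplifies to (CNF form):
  p ∨ y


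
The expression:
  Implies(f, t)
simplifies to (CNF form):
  t | ~f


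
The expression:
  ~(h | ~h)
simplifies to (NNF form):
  False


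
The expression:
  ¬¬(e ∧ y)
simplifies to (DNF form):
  e ∧ y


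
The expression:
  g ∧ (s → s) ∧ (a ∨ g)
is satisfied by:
  {g: True}


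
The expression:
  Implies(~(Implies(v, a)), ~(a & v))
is always true.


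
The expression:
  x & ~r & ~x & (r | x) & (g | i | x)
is never true.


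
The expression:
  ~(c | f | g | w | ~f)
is never true.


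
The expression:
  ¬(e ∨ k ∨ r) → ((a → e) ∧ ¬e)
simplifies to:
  e ∨ k ∨ r ∨ ¬a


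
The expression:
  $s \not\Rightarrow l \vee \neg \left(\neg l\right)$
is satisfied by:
  {l: True, s: True}
  {l: True, s: False}
  {s: True, l: False}


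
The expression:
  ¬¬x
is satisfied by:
  {x: True}


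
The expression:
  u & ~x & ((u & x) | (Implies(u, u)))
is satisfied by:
  {u: True, x: False}


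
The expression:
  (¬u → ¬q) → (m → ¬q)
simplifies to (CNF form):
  ¬m ∨ ¬q ∨ ¬u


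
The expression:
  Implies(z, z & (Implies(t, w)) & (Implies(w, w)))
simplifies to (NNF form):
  w | ~t | ~z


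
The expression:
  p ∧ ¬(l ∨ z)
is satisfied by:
  {p: True, z: False, l: False}


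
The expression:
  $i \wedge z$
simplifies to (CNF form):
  $i \wedge z$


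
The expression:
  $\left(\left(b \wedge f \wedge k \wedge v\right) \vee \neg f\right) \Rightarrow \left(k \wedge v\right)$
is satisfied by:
  {k: True, f: True, v: True}
  {k: True, f: True, v: False}
  {f: True, v: True, k: False}
  {f: True, v: False, k: False}
  {k: True, v: True, f: False}


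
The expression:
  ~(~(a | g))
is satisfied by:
  {a: True, g: True}
  {a: True, g: False}
  {g: True, a: False}


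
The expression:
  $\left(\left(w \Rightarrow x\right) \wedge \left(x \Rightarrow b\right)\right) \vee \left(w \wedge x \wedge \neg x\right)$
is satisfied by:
  {b: True, w: False, x: False}
  {w: False, x: False, b: False}
  {b: True, x: True, w: False}
  {b: True, w: True, x: True}


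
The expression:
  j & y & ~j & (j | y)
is never true.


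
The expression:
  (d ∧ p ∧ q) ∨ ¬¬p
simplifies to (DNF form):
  p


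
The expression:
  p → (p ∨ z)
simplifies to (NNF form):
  True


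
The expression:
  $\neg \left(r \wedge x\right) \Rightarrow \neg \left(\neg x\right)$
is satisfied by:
  {x: True}


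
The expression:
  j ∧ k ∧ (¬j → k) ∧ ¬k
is never true.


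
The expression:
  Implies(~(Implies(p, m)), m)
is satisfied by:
  {m: True, p: False}
  {p: False, m: False}
  {p: True, m: True}


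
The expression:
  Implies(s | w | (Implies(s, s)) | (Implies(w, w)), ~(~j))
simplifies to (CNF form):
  j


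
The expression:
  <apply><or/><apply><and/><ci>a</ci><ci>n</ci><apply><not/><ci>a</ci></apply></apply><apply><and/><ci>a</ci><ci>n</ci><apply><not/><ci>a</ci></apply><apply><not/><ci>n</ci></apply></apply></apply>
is never true.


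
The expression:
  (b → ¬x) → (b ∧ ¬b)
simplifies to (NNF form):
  b ∧ x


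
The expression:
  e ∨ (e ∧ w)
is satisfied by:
  {e: True}


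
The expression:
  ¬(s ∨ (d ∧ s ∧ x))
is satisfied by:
  {s: False}


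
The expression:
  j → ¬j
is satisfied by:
  {j: False}


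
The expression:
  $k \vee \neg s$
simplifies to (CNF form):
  $k \vee \neg s$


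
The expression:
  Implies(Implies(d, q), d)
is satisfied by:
  {d: True}


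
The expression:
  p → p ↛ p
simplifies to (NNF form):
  ¬p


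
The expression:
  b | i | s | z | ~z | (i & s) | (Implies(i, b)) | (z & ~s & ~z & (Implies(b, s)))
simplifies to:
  True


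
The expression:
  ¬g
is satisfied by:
  {g: False}


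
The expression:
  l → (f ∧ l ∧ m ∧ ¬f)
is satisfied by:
  {l: False}


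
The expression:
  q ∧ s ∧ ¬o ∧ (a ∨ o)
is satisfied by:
  {a: True, s: True, q: True, o: False}


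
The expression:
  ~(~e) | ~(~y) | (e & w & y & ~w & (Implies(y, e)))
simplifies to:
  e | y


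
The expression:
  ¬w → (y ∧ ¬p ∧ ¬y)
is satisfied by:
  {w: True}


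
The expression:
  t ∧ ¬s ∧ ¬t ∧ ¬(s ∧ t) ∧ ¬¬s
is never true.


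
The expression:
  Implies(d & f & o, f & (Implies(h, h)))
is always true.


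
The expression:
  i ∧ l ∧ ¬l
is never true.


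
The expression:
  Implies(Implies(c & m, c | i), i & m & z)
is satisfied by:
  {z: True, m: True, i: True}


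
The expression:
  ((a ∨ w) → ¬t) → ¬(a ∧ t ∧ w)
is always true.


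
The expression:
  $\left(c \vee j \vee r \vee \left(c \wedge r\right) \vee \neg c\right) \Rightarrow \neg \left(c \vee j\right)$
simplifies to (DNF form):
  $\neg c \wedge \neg j$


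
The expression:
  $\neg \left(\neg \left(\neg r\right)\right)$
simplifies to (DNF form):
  $\neg r$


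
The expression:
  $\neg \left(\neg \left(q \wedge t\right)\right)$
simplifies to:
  $q \wedge t$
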